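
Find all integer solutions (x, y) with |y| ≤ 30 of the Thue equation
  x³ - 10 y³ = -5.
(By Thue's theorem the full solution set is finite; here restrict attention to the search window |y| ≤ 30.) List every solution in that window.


The equation is x³ - 10y³ = -5. For fixed y, x³ = 10·y³ − 5, so a solution requires the RHS to be a perfect cube.
Strategy: iterate y from -30 to 30, compute RHS = 10·y³ − 5, and check whether it is a (positive or negative) perfect cube.
Check small values of y:
  y = 0: RHS = -5 is not a perfect cube.
  y = 1: RHS = 5 is not a perfect cube.
  y = -1: RHS = -15 is not a perfect cube.
  y = 2: RHS = 75 is not a perfect cube.
  y = -2: RHS = -85 is not a perfect cube.
  y = 3: RHS = 265 is not a perfect cube.
  y = -3: RHS = -275 is not a perfect cube.
Continuing the search up to |y| = 30 finds no solutions either.
No (x, y) in the scanned range satisfies the equation.

No integer solutions with |y| ≤ 30.


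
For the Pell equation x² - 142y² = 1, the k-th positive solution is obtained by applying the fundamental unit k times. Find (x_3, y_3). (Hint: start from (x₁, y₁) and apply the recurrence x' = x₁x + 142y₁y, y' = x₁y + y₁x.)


Step 1: Find the fundamental solution (x₁, y₁) of x² - 142y² = 1.
  Expand √142 as a continued fraction. a₀ = ⌊√142⌋ = 11; iterate m_{k+1} = d_k·a_k − m_k, d_{k+1} = (142 − m_{k+1}²)/d_k, a_{k+1} = ⌊(a₀ + m_{k+1})/d_{k+1}⌋ (starting m₀ = 0, d₀ = 1), with convergents p_k = a_k·p_{k-1} + p_{k-2}, q_k = a_k·q_{k-1} + q_{k-2} (p₋₁ = 1, q₋₁ = 0):
  k = 0: a₀ = 11; p₀/q₀ = 11/1; p₀² − 142·q₀² = 121 − 142 = -21.
  k = 1: m = 11, d = 21, a = ⌊(11 + 11)/21⌋ = 1; p/q = (1·11 + 1)/(1·1 + 0) = 12/1; p² − 142·q² = 144 − 142 = 2.
  k = 2: m = 10, d = 2, a = ⌊(11 + 10)/2⌋ = 10; p/q = (10·12 + 11)/(10·1 + 1) = 131/11; p² − 142·q² = 17161 − 17182 = -21.
  k = 3: m = 10, d = 21, a = ⌊(11 + 10)/21⌋ = 1; p/q = (1·131 + 12)/(1·11 + 1) = 143/12; p² − 142·q² = 20449 − 20448 = 1.
  The first convergent with p² − 142·q² = 1 gives the fundamental solution (x₁, y₁) = (143, 12).
Step 2: Apply the recurrence (x_{n+1}, y_{n+1}) = (x₁x_n + 142y₁y_n, x₁y_n + y₁x_n) repeatedly.
  From (x_1, y_1) = (143, 12): x_2 = 143·143 + 142·12·12 = 40897; y_2 = 143·12 + 12·143 = 3432.
  From (x_2, y_2) = (40897, 3432): x_3 = 143·40897 + 142·12·3432 = 11696399; y_3 = 143·3432 + 12·40897 = 981540.
Step 3: Verify x_3² - 142·y_3² = 136805749567201 - 136805749567200 = 1 (should be 1). ✓

(x_1, y_1) = (143, 12); (x_3, y_3) = (11696399, 981540).


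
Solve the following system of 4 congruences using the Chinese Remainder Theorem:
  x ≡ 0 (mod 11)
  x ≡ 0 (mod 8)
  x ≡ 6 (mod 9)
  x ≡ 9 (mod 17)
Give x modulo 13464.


Product of moduli M = 11 · 8 · 9 · 17 = 13464.
Merge one congruence at a time:
  Start: x ≡ 0 (mod 11).
  Combine with x ≡ 0 (mod 8); new modulus lcm = 88.
    Write x = 0 + 11·t and substitute into x ≡ 0 (mod 8): 11·t ≡ 0 − 0 = 0 (mod 8).
    Reduce coefficients mod 8: 3·t ≡ 0 (mod 8).
    The inverse of 3 mod 8 is 3 (since 3·3 = 9 = 1·8 + 1), so t ≡ 3·0 = 0 ≡ 0 (mod 8).
    Then x = 0 + 11·0 = 0, valid modulo lcm(11, 8) = 88: x ≡ 0 (mod 88).
  Combine with x ≡ 6 (mod 9); new modulus lcm = 792.
    Write x = 0 + 88·t and substitute into x ≡ 6 (mod 9): 88·t ≡ 6 − 0 = 6 (mod 9).
    Reduce coefficients mod 9: 7·t ≡ 6 (mod 9).
    The inverse of 7 mod 9 is 4 (since 7·4 = 28 = 3·9 + 1), so t ≡ 4·6 = 24 ≡ 6 (mod 9).
    Then x = 0 + 88·6 = 528, valid modulo lcm(88, 9) = 792: x ≡ 528 (mod 792).
  Combine with x ≡ 9 (mod 17); new modulus lcm = 13464.
    Write x = 528 + 792·t and substitute into x ≡ 9 (mod 17): 792·t ≡ 9 − 528 = -519 (mod 17).
    Reduce coefficients mod 17: 10·t ≡ 8 (mod 17).
    The inverse of 10 mod 17 is 12 (since 10·12 = 120 = 7·17 + 1), so t ≡ 12·8 = 96 ≡ 11 (mod 17).
    Then x = 528 + 792·11 = 9240, valid modulo lcm(792, 17) = 13464: x ≡ 9240 (mod 13464).
Verify against each original: 9240 mod 11 = 0, 9240 mod 8 = 0, 9240 mod 9 = 6, 9240 mod 17 = 9.

x ≡ 9240 (mod 13464).


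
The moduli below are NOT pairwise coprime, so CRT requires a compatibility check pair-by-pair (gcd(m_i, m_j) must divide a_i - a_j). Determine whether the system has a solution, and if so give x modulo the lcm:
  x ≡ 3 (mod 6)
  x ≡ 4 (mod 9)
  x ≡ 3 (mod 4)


Moduli 6, 9, 4 are not pairwise coprime, so CRT works modulo lcm(m_i) when all pairwise compatibility conditions hold.
Pairwise compatibility: gcd(m_i, m_j) must divide a_i - a_j for every pair.
Merge one congruence at a time:
  Start: x ≡ 3 (mod 6).
  Combine with x ≡ 4 (mod 9): gcd(6, 9) = 3, and 4 - 3 = 1 is NOT divisible by 3.
    ⇒ system is inconsistent (no integer solution).

No solution (the system is inconsistent).


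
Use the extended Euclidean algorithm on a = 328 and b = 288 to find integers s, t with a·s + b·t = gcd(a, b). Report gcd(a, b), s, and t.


Euclidean algorithm on (328, 288) — divide until remainder is 0:
  328 = 1 · 288 + 40
  288 = 7 · 40 + 8
  40 = 5 · 8 + 0
gcd(328, 288) = 8.
Track Bezout coefficients alongside the remainders: start with r₀ = 328 = a·1 + b·0 (s = 1, t = 0) and r₁ = 288 = a·0 + b·1 (s = 0, t = 1); each new remainder r_{k+1} = r_{k-1} − q_k·r_k inherits s_{k+1} = s_{k-1} − q_k·s_k, t_{k+1} = t_{k-1} − q_k·t_k, so r_k = a·s_k + b·t_k at every step:
  q = 1: r = 40, s = 1 − 1·0 = 1, t = 0 − 1·1 = -1  (check: 328·1 + 288·(-1) = 40)
  q = 7: r = 8, s = 0 − 7·1 = -7, t = 1 − 7·(-1) = 8  (check: 328·(-7) + 288·8 = 8)
The row with r = 8 (the gcd) gives the Bezout coefficients s = -7, t = 8.
Result: 328 · (-7) + 288 · (8) = 8.

gcd(328, 288) = 8; s = -7, t = 8 (check: 328·(-7) + 288·8 = 8).


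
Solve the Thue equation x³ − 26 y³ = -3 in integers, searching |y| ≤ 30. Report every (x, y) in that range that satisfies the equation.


The equation is x³ - 26y³ = -3. For fixed y, x³ = 26·y³ − 3, so a solution requires the RHS to be a perfect cube.
Strategy: iterate y from -30 to 30, compute RHS = 26·y³ − 3, and check whether it is a (positive or negative) perfect cube.
Check small values of y:
  y = 0: RHS = -3 is not a perfect cube.
  y = 1: RHS = 23 is not a perfect cube.
  y = -1: RHS = -29 is not a perfect cube.
  y = 2: RHS = 205 is not a perfect cube.
  y = -2: RHS = -211 is not a perfect cube.
  y = 3: RHS = 699 is not a perfect cube.
  y = -3: RHS = -705 is not a perfect cube.
Continuing the search up to |y| = 30 finds no solutions either.
No (x, y) in the scanned range satisfies the equation.

No integer solutions with |y| ≤ 30.


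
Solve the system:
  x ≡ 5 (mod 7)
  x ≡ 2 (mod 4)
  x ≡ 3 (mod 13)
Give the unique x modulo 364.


Moduli 7, 4, 13 are pairwise coprime; by CRT there is a unique solution modulo M = 7 · 4 · 13 = 364.
Solve pairwise, accumulating the modulus:
  Start with x ≡ 5 (mod 7).
  Combine with x ≡ 2 (mod 4): since gcd(7, 4) = 1, we get a unique residue mod 28.
    Write x = 5 + 7·t and substitute into x ≡ 2 (mod 4): 7·t ≡ 2 − 5 = -3 (mod 4).
    Reduce coefficients mod 4: 3·t ≡ 1 (mod 4).
    The inverse of 3 mod 4 is 3 (since 3·3 = 9 = 2·4 + 1), so t ≡ 3·1 = 3 ≡ 3 (mod 4).
    Then x = 5 + 7·3 = 26, valid modulo lcm(7, 4) = 28: x ≡ 26 (mod 28).
  Combine with x ≡ 3 (mod 13): since gcd(28, 13) = 1, we get a unique residue mod 364.
    Write x = 26 + 28·t and substitute into x ≡ 3 (mod 13): 28·t ≡ 3 − 26 = -23 (mod 13).
    Reduce coefficients mod 13: 2·t ≡ 3 (mod 13).
    The inverse of 2 mod 13 is 7 (since 2·7 = 14 = 1·13 + 1), so t ≡ 7·3 = 21 ≡ 8 (mod 13).
    Then x = 26 + 28·8 = 250, valid modulo lcm(28, 13) = 364: x ≡ 250 (mod 364).
Verify: 250 mod 7 = 5 ✓, 250 mod 4 = 2 ✓, 250 mod 13 = 3 ✓.

x ≡ 250 (mod 364).


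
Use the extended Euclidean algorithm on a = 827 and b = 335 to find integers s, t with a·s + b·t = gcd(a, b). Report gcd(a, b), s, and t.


Euclidean algorithm on (827, 335) — divide until remainder is 0:
  827 = 2 · 335 + 157
  335 = 2 · 157 + 21
  157 = 7 · 21 + 10
  21 = 2 · 10 + 1
  10 = 10 · 1 + 0
gcd(827, 335) = 1.
Track Bezout coefficients alongside the remainders: start with r₀ = 827 = a·1 + b·0 (s = 1, t = 0) and r₁ = 335 = a·0 + b·1 (s = 0, t = 1); each new remainder r_{k+1} = r_{k-1} − q_k·r_k inherits s_{k+1} = s_{k-1} − q_k·s_k, t_{k+1} = t_{k-1} − q_k·t_k, so r_k = a·s_k + b·t_k at every step:
  q = 2: r = 157, s = 1 − 2·0 = 1, t = 0 − 2·1 = -2  (check: 827·1 + 335·(-2) = 157)
  q = 2: r = 21, s = 0 − 2·1 = -2, t = 1 − 2·(-2) = 5  (check: 827·(-2) + 335·5 = 21)
  q = 7: r = 10, s = 1 − 7·(-2) = 15, t = -2 − 7·5 = -37  (check: 827·15 + 335·(-37) = 10)
  q = 2: r = 1, s = -2 − 2·15 = -32, t = 5 − 2·(-37) = 79  (check: 827·(-32) + 335·79 = 1)
The row with r = 1 (the gcd) gives the Bezout coefficients s = -32, t = 79.
Result: 827 · (-32) + 335 · (79) = 1.

gcd(827, 335) = 1; s = -32, t = 79 (check: 827·(-32) + 335·79 = 1).


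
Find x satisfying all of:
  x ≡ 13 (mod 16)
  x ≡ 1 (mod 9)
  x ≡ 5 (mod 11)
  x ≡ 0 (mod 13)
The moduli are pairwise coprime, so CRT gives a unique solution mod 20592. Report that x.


Product of moduli M = 16 · 9 · 11 · 13 = 20592.
Merge one congruence at a time:
  Start: x ≡ 13 (mod 16).
  Combine with x ≡ 1 (mod 9); new modulus lcm = 144.
    Write x = 13 + 16·t and substitute into x ≡ 1 (mod 9): 16·t ≡ 1 − 13 = -12 (mod 9).
    Reduce coefficients mod 9: 7·t ≡ 6 (mod 9).
    The inverse of 7 mod 9 is 4 (since 7·4 = 28 = 3·9 + 1), so t ≡ 4·6 = 24 ≡ 6 (mod 9).
    Then x = 13 + 16·6 = 109, valid modulo lcm(16, 9) = 144: x ≡ 109 (mod 144).
  Combine with x ≡ 5 (mod 11); new modulus lcm = 1584.
    Write x = 109 + 144·t and substitute into x ≡ 5 (mod 11): 144·t ≡ 5 − 109 = -104 (mod 11).
    Reduce coefficients mod 11: 1·t ≡ 6 (mod 11).
    So t ≡ 6 (mod 11).
    Then x = 109 + 144·6 = 973, valid modulo lcm(144, 11) = 1584: x ≡ 973 (mod 1584).
  Combine with x ≡ 0 (mod 13); new modulus lcm = 20592.
    Write x = 973 + 1584·t and substitute into x ≡ 0 (mod 13): 1584·t ≡ 0 − 973 = -973 (mod 13).
    Reduce coefficients mod 13: 11·t ≡ 2 (mod 13).
    The inverse of 11 mod 13 is 6 (since 11·6 = 66 = 5·13 + 1), so t ≡ 6·2 = 12 ≡ 12 (mod 13).
    Then x = 973 + 1584·12 = 19981, valid modulo lcm(1584, 13) = 20592: x ≡ 19981 (mod 20592).
Verify against each original: 19981 mod 16 = 13, 19981 mod 9 = 1, 19981 mod 11 = 5, 19981 mod 13 = 0.

x ≡ 19981 (mod 20592).


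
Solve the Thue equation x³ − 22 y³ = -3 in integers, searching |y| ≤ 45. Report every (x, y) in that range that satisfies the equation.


The equation is x³ - 22y³ = -3. For fixed y, x³ = 22·y³ − 3, so a solution requires the RHS to be a perfect cube.
Strategy: iterate y from -45 to 45, compute RHS = 22·y³ − 3, and check whether it is a (positive or negative) perfect cube.
Check small values of y:
  y = 0: RHS = -3 is not a perfect cube.
  y = 1: RHS = 19 is not a perfect cube.
  y = -1: RHS = -25 is not a perfect cube.
  y = 2: RHS = 173 is not a perfect cube.
  y = -2: RHS = -179 is not a perfect cube.
  y = 3: RHS = 591 is not a perfect cube.
  y = -3: RHS = -597 is not a perfect cube.
Continuing the search up to |y| = 45 finds no solutions either.
No (x, y) in the scanned range satisfies the equation.

No integer solutions with |y| ≤ 45.


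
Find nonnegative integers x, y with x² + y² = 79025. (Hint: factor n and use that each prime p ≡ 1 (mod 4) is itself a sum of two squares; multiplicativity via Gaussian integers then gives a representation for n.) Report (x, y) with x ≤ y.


Step 1: Factor n = 79025 = 5^2 · 29 · 109.
Step 2: Check the mod-4 condition on each prime factor: 5 ≡ 1 (mod 4), exponent 2; 29 ≡ 1 (mod 4), exponent 1; 109 ≡ 1 (mod 4), exponent 1.
All primes ≡ 3 (mod 4) appear to even exponent (or don't appear), so by the two-squares theorem n IS expressible as a sum of two squares.
Step 3: Build a representation. Group n = k² · m with k = 5 and m = 29 · 109 = 3161 (a product of primes ≡ 1 (mod 4)); a representation of m scales to one of n via (k·x)² + (k·y)² = k²(x² + y²). Each prime p ≡ 1 (mod 4) is itself a sum of two squares; find a² by testing p − a² for a perfect square:
  29: 29 − 1² = 28, 29 − 2² = 25 = 5² ⇒ 29 = 2² + 5².
  109: 109 − 1² = 108, 109 − 2² = 105, 109 − 3² = 100 = 10² ⇒ 109 = 3² + 10².
  Combine using the Brahmagupta–Fibonacci identity (a² + b²)(c² + d²) = (ac − bd)² + (ad + bc)² = (ac + bd)² + (ad − bc)²:
  29 · 109 = 3161: from (2² + 5²)(3² + 10²), take (2·3 − 5·10, 2·10 + 5·3) = (6 − 50, 20 + 15) = (-44, 35); dropping signs (only squares matter) gives (44, 35); check 44² + 35² = 1936 + 1225 = 3161 ✓.
  Scale by k = 5: (5·44, 5·35) = (220, 175).
Step 4: Order so x ≤ y and verify: 175² + 220² = 30625 + 48400 = 79025 = n. ✓

n = 79025 = 175² + 220² (one valid representation with x ≤ y).


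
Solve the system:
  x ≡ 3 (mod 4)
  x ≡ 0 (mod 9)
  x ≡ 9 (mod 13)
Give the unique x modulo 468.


Moduli 4, 9, 13 are pairwise coprime; by CRT there is a unique solution modulo M = 4 · 9 · 13 = 468.
Solve pairwise, accumulating the modulus:
  Start with x ≡ 3 (mod 4).
  Combine with x ≡ 0 (mod 9): since gcd(4, 9) = 1, we get a unique residue mod 36.
    Write x = 3 + 4·t and substitute into x ≡ 0 (mod 9): 4·t ≡ 0 − 3 = -3 (mod 9).
    Reduce coefficients mod 9: 4·t ≡ 6 (mod 9).
    The inverse of 4 mod 9 is 7 (since 4·7 = 28 = 3·9 + 1), so t ≡ 7·6 = 42 ≡ 6 (mod 9).
    Then x = 3 + 4·6 = 27, valid modulo lcm(4, 9) = 36: x ≡ 27 (mod 36).
  Combine with x ≡ 9 (mod 13): since gcd(36, 13) = 1, we get a unique residue mod 468.
    Write x = 27 + 36·t and substitute into x ≡ 9 (mod 13): 36·t ≡ 9 − 27 = -18 (mod 13).
    Reduce coefficients mod 13: 10·t ≡ 8 (mod 13).
    The inverse of 10 mod 13 is 4 (since 10·4 = 40 = 3·13 + 1), so t ≡ 4·8 = 32 ≡ 6 (mod 13).
    Then x = 27 + 36·6 = 243, valid modulo lcm(36, 13) = 468: x ≡ 243 (mod 468).
Verify: 243 mod 4 = 3 ✓, 243 mod 9 = 0 ✓, 243 mod 13 = 9 ✓.

x ≡ 243 (mod 468).


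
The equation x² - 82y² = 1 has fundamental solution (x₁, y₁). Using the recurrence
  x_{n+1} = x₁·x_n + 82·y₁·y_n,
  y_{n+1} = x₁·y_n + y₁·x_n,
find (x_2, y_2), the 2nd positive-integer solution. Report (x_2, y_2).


Step 1: Find the fundamental solution (x₁, y₁) of x² - 82y² = 1.
  Expand √82 as a continued fraction. a₀ = ⌊√82⌋ = 9; iterate m_{k+1} = d_k·a_k − m_k, d_{k+1} = (82 − m_{k+1}²)/d_k, a_{k+1} = ⌊(a₀ + m_{k+1})/d_{k+1}⌋ (starting m₀ = 0, d₀ = 1), with convergents p_k = a_k·p_{k-1} + p_{k-2}, q_k = a_k·q_{k-1} + q_{k-2} (p₋₁ = 1, q₋₁ = 0):
  k = 0: a₀ = 9; p₀/q₀ = 9/1; p₀² − 82·q₀² = 81 − 82 = -1.
  k = 1: m = 9, d = 1, a = ⌊(9 + 9)/1⌋ = 18; p/q = (18·9 + 1)/(18·1 + 0) = 163/18; p² − 82·q² = 26569 − 26568 = 1.
  The first convergent with p² − 82·q² = 1 gives the fundamental solution (x₁, y₁) = (163, 18).
Step 2: Apply the recurrence (x_{n+1}, y_{n+1}) = (x₁x_n + 82y₁y_n, x₁y_n + y₁x_n) repeatedly.
  From (x_1, y_1) = (163, 18): x_2 = 163·163 + 82·18·18 = 53137; y_2 = 163·18 + 18·163 = 5868.
Step 3: Verify x_2² - 82·y_2² = 2823540769 - 2823540768 = 1 (should be 1). ✓

(x_1, y_1) = (163, 18); (x_2, y_2) = (53137, 5868).


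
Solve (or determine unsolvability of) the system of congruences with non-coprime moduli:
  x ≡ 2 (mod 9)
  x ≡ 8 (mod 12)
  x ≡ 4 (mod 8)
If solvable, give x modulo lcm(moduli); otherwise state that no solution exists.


Moduli 9, 12, 8 are not pairwise coprime, so CRT works modulo lcm(m_i) when all pairwise compatibility conditions hold.
Pairwise compatibility: gcd(m_i, m_j) must divide a_i - a_j for every pair.
Merge one congruence at a time:
  Start: x ≡ 2 (mod 9).
  Combine with x ≡ 8 (mod 12): gcd(9, 12) = 3; 8 - 2 = 6, which IS divisible by 3, so compatible.
    Write x = 2 + 9·t and substitute into x ≡ 8 (mod 12): 9·t ≡ 8 − 2 = 6 (mod 12).
    Divide the congruence (and modulus) by g = 3: 3·t ≡ 2 (mod 4).
    The inverse of 3 mod 4 is 3 (since 3·3 = 9 = 2·4 + 1), so t ≡ 3·2 = 6 ≡ 2 (mod 4).
    Then x = 2 + 9·2 = 20, valid modulo lcm(9, 12) = 36: x ≡ 20 (mod 36).
  Combine with x ≡ 4 (mod 8): gcd(36, 8) = 4; 4 - 20 = -16, which IS divisible by 4, so compatible.
    Write x = 20 + 36·t and substitute into x ≡ 4 (mod 8): 36·t ≡ 4 − 20 = -16 (mod 8).
    Divide the congruence (and modulus) by g = 4: 9·t ≡ -4 (mod 2).
    Reduce coefficients mod 2: 1·t ≡ 0 (mod 2).
    So t ≡ 0 (mod 2).
    Then x = 20 + 36·0 = 20, valid modulo lcm(36, 8) = 72: x ≡ 20 (mod 72).
Verify: 20 mod 9 = 2, 20 mod 12 = 8, 20 mod 8 = 4.

x ≡ 20 (mod 72).


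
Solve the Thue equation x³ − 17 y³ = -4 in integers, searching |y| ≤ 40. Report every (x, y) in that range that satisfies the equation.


The equation is x³ - 17y³ = -4. For fixed y, x³ = 17·y³ − 4, so a solution requires the RHS to be a perfect cube.
Strategy: iterate y from -40 to 40, compute RHS = 17·y³ − 4, and check whether it is a (positive or negative) perfect cube.
Check small values of y:
  y = 0: RHS = -4 is not a perfect cube.
  y = 1: RHS = 13 is not a perfect cube.
  y = -1: RHS = -21 is not a perfect cube.
  y = 2: RHS = 132 is not a perfect cube.
  y = -2: RHS = -140 is not a perfect cube.
  y = 3: RHS = 455 is not a perfect cube.
  y = -3: RHS = -463 is not a perfect cube.
Continuing the search up to |y| = 40 finds no solutions either.
No (x, y) in the scanned range satisfies the equation.

No integer solutions with |y| ≤ 40.


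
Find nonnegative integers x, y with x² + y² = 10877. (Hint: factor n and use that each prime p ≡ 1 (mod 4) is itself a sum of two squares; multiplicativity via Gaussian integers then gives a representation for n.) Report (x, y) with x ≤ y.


Step 1: Factor n = 10877 = 73 · 149.
Step 2: Check the mod-4 condition on each prime factor: 73 ≡ 1 (mod 4), exponent 1; 149 ≡ 1 (mod 4), exponent 1.
All primes ≡ 3 (mod 4) appear to even exponent (or don't appear), so by the two-squares theorem n IS expressible as a sum of two squares.
Step 3: Build a representation. Here n = 73 · 149 is a product of primes ≡ 1 (mod 4). Each prime p ≡ 1 (mod 4) is itself a sum of two squares; find a² by testing p − a² for a perfect square:
  73: 73 − 1² = 72, 73 − 2² = 69, 73 − 3² = 64 = 8² ⇒ 73 = 3² + 8².
  149: 149 − 1² = 148, 149 − 2² = 145, 149 − 3² = 140, 149 − 4² = 133, 149 − 5² = 124, 149 − 6² = 113, 149 − 7² = 100 = 10² ⇒ 149 = 7² + 10².
  Combine using the Brahmagupta–Fibonacci identity (a² + b²)(c² + d²) = (ac − bd)² + (ad + bc)² = (ac + bd)² + (ad − bc)²:
  73 · 149 = 10877: from (3² + 8²)(7² + 10²), take (3·7 − 8·10, 3·10 + 8·7) = (21 − 80, 30 + 56) = (-59, 86); dropping signs (only squares matter) gives (59, 86); check 59² + 86² = 3481 + 7396 = 10877 ✓.
Step 4: Order so x ≤ y and verify: 59² + 86² = 3481 + 7396 = 10877 = n. ✓

n = 10877 = 59² + 86² (one valid representation with x ≤ y).


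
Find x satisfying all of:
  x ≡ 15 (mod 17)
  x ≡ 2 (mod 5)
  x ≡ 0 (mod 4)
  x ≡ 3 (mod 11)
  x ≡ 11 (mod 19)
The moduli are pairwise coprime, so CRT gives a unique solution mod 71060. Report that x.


Product of moduli M = 17 · 5 · 4 · 11 · 19 = 71060.
Merge one congruence at a time:
  Start: x ≡ 15 (mod 17).
  Combine with x ≡ 2 (mod 5); new modulus lcm = 85.
    Write x = 15 + 17·t and substitute into x ≡ 2 (mod 5): 17·t ≡ 2 − 15 = -13 (mod 5).
    Reduce coefficients mod 5: 2·t ≡ 2 (mod 5).
    The inverse of 2 mod 5 is 3 (since 2·3 = 6 = 1·5 + 1), so t ≡ 3·2 = 6 ≡ 1 (mod 5).
    Then x = 15 + 17·1 = 32, valid modulo lcm(17, 5) = 85: x ≡ 32 (mod 85).
  Combine with x ≡ 0 (mod 4); new modulus lcm = 340.
    Write x = 32 + 85·t and substitute into x ≡ 0 (mod 4): 85·t ≡ 0 − 32 = -32 (mod 4).
    Reduce coefficients mod 4: 1·t ≡ 0 (mod 4).
    So t ≡ 0 (mod 4).
    Then x = 32 + 85·0 = 32, valid modulo lcm(85, 4) = 340: x ≡ 32 (mod 340).
  Combine with x ≡ 3 (mod 11); new modulus lcm = 3740.
    Write x = 32 + 340·t and substitute into x ≡ 3 (mod 11): 340·t ≡ 3 − 32 = -29 (mod 11).
    Reduce coefficients mod 11: 10·t ≡ 4 (mod 11).
    The inverse of 10 mod 11 is 10 (since 10·10 = 100 = 9·11 + 1), so t ≡ 10·4 = 40 ≡ 7 (mod 11).
    Then x = 32 + 340·7 = 2412, valid modulo lcm(340, 11) = 3740: x ≡ 2412 (mod 3740).
  Combine with x ≡ 11 (mod 19); new modulus lcm = 71060.
    Write x = 2412 + 3740·t and substitute into x ≡ 11 (mod 19): 3740·t ≡ 11 − 2412 = -2401 (mod 19).
    Reduce coefficients mod 19: 16·t ≡ 12 (mod 19).
    The inverse of 16 mod 19 is 6 (since 16·6 = 96 = 5·19 + 1), so t ≡ 6·12 = 72 ≡ 15 (mod 19).
    Then x = 2412 + 3740·15 = 58512, valid modulo lcm(3740, 19) = 71060: x ≡ 58512 (mod 71060).
Verify against each original: 58512 mod 17 = 15, 58512 mod 5 = 2, 58512 mod 4 = 0, 58512 mod 11 = 3, 58512 mod 19 = 11.

x ≡ 58512 (mod 71060).


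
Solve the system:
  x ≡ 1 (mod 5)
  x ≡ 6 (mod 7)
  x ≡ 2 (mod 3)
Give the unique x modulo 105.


Moduli 5, 7, 3 are pairwise coprime; by CRT there is a unique solution modulo M = 5 · 7 · 3 = 105.
Solve pairwise, accumulating the modulus:
  Start with x ≡ 1 (mod 5).
  Combine with x ≡ 6 (mod 7): since gcd(5, 7) = 1, we get a unique residue mod 35.
    Write x = 1 + 5·t and substitute into x ≡ 6 (mod 7): 5·t ≡ 6 − 1 = 5 (mod 7).
    The inverse of 5 mod 7 is 3 (since 5·3 = 15 = 2·7 + 1), so t ≡ 3·5 = 15 ≡ 1 (mod 7).
    Then x = 1 + 5·1 = 6, valid modulo lcm(5, 7) = 35: x ≡ 6 (mod 35).
  Combine with x ≡ 2 (mod 3): since gcd(35, 3) = 1, we get a unique residue mod 105.
    Write x = 6 + 35·t and substitute into x ≡ 2 (mod 3): 35·t ≡ 2 − 6 = -4 (mod 3).
    Reduce coefficients mod 3: 2·t ≡ 2 (mod 3).
    The inverse of 2 mod 3 is 2 (since 2·2 = 4 = 1·3 + 1), so t ≡ 2·2 = 4 ≡ 1 (mod 3).
    Then x = 6 + 35·1 = 41, valid modulo lcm(35, 3) = 105: x ≡ 41 (mod 105).
Verify: 41 mod 5 = 1 ✓, 41 mod 7 = 6 ✓, 41 mod 3 = 2 ✓.

x ≡ 41 (mod 105).


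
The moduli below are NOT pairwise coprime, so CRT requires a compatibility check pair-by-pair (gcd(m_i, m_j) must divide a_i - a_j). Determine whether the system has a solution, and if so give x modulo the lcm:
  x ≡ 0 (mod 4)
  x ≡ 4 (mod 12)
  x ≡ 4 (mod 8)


Moduli 4, 12, 8 are not pairwise coprime, so CRT works modulo lcm(m_i) when all pairwise compatibility conditions hold.
Pairwise compatibility: gcd(m_i, m_j) must divide a_i - a_j for every pair.
Merge one congruence at a time:
  Start: x ≡ 0 (mod 4).
  Combine with x ≡ 4 (mod 12): gcd(4, 12) = 4; 4 - 0 = 4, which IS divisible by 4, so compatible.
    Write x = 0 + 4·t and substitute into x ≡ 4 (mod 12): 4·t ≡ 4 − 0 = 4 (mod 12).
    Divide the congruence (and modulus) by g = 4: 1·t ≡ 1 (mod 3).
    So t ≡ 1 (mod 3).
    Then x = 0 + 4·1 = 4, valid modulo lcm(4, 12) = 12: x ≡ 4 (mod 12).
  Combine with x ≡ 4 (mod 8): gcd(12, 8) = 4; 4 - 4 = 0, which IS divisible by 4, so compatible.
    Write x = 4 + 12·t and substitute into x ≡ 4 (mod 8): 12·t ≡ 4 − 4 = 0 (mod 8).
    Divide the congruence (and modulus) by g = 4: 3·t ≡ 0 (mod 2).
    Reduce coefficients mod 2: 1·t ≡ 0 (mod 2).
    So t ≡ 0 (mod 2).
    Then x = 4 + 12·0 = 4, valid modulo lcm(12, 8) = 24: x ≡ 4 (mod 24).
Verify: 4 mod 4 = 0, 4 mod 12 = 4, 4 mod 8 = 4.

x ≡ 4 (mod 24).


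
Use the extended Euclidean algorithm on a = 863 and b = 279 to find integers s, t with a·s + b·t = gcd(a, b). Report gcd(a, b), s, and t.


Euclidean algorithm on (863, 279) — divide until remainder is 0:
  863 = 3 · 279 + 26
  279 = 10 · 26 + 19
  26 = 1 · 19 + 7
  19 = 2 · 7 + 5
  7 = 1 · 5 + 2
  5 = 2 · 2 + 1
  2 = 2 · 1 + 0
gcd(863, 279) = 1.
Track Bezout coefficients alongside the remainders: start with r₀ = 863 = a·1 + b·0 (s = 1, t = 0) and r₁ = 279 = a·0 + b·1 (s = 0, t = 1); each new remainder r_{k+1} = r_{k-1} − q_k·r_k inherits s_{k+1} = s_{k-1} − q_k·s_k, t_{k+1} = t_{k-1} − q_k·t_k, so r_k = a·s_k + b·t_k at every step:
  q = 3: r = 26, s = 1 − 3·0 = 1, t = 0 − 3·1 = -3  (check: 863·1 + 279·(-3) = 26)
  q = 10: r = 19, s = 0 − 10·1 = -10, t = 1 − 10·(-3) = 31  (check: 863·(-10) + 279·31 = 19)
  q = 1: r = 7, s = 1 − 1·(-10) = 11, t = -3 − 1·31 = -34  (check: 863·11 + 279·(-34) = 7)
  q = 2: r = 5, s = -10 − 2·11 = -32, t = 31 − 2·(-34) = 99  (check: 863·(-32) + 279·99 = 5)
  q = 1: r = 2, s = 11 − 1·(-32) = 43, t = -34 − 1·99 = -133  (check: 863·43 + 279·(-133) = 2)
  q = 2: r = 1, s = -32 − 2·43 = -118, t = 99 − 2·(-133) = 365  (check: 863·(-118) + 279·365 = 1)
The row with r = 1 (the gcd) gives the Bezout coefficients s = -118, t = 365.
Result: 863 · (-118) + 279 · (365) = 1.

gcd(863, 279) = 1; s = -118, t = 365 (check: 863·(-118) + 279·365 = 1).


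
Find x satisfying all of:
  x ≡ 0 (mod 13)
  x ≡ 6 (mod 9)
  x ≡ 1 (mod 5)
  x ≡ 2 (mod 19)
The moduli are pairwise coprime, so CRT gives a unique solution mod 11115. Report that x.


Product of moduli M = 13 · 9 · 5 · 19 = 11115.
Merge one congruence at a time:
  Start: x ≡ 0 (mod 13).
  Combine with x ≡ 6 (mod 9); new modulus lcm = 117.
    Write x = 0 + 13·t and substitute into x ≡ 6 (mod 9): 13·t ≡ 6 − 0 = 6 (mod 9).
    Reduce coefficients mod 9: 4·t ≡ 6 (mod 9).
    The inverse of 4 mod 9 is 7 (since 4·7 = 28 = 3·9 + 1), so t ≡ 7·6 = 42 ≡ 6 (mod 9).
    Then x = 0 + 13·6 = 78, valid modulo lcm(13, 9) = 117: x ≡ 78 (mod 117).
  Combine with x ≡ 1 (mod 5); new modulus lcm = 585.
    Write x = 78 + 117·t and substitute into x ≡ 1 (mod 5): 117·t ≡ 1 − 78 = -77 (mod 5).
    Reduce coefficients mod 5: 2·t ≡ 3 (mod 5).
    The inverse of 2 mod 5 is 3 (since 2·3 = 6 = 1·5 + 1), so t ≡ 3·3 = 9 ≡ 4 (mod 5).
    Then x = 78 + 117·4 = 546, valid modulo lcm(117, 5) = 585: x ≡ 546 (mod 585).
  Combine with x ≡ 2 (mod 19); new modulus lcm = 11115.
    Write x = 546 + 585·t and substitute into x ≡ 2 (mod 19): 585·t ≡ 2 − 546 = -544 (mod 19).
    Reduce coefficients mod 19: 15·t ≡ 7 (mod 19).
    The inverse of 15 mod 19 is 14 (since 15·14 = 210 = 11·19 + 1), so t ≡ 14·7 = 98 ≡ 3 (mod 19).
    Then x = 546 + 585·3 = 2301, valid modulo lcm(585, 19) = 11115: x ≡ 2301 (mod 11115).
Verify against each original: 2301 mod 13 = 0, 2301 mod 9 = 6, 2301 mod 5 = 1, 2301 mod 19 = 2.

x ≡ 2301 (mod 11115).


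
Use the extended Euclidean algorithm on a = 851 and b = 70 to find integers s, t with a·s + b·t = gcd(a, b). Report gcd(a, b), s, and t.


Euclidean algorithm on (851, 70) — divide until remainder is 0:
  851 = 12 · 70 + 11
  70 = 6 · 11 + 4
  11 = 2 · 4 + 3
  4 = 1 · 3 + 1
  3 = 3 · 1 + 0
gcd(851, 70) = 1.
Track Bezout coefficients alongside the remainders: start with r₀ = 851 = a·1 + b·0 (s = 1, t = 0) and r₁ = 70 = a·0 + b·1 (s = 0, t = 1); each new remainder r_{k+1} = r_{k-1} − q_k·r_k inherits s_{k+1} = s_{k-1} − q_k·s_k, t_{k+1} = t_{k-1} − q_k·t_k, so r_k = a·s_k + b·t_k at every step:
  q = 12: r = 11, s = 1 − 12·0 = 1, t = 0 − 12·1 = -12  (check: 851·1 + 70·(-12) = 11)
  q = 6: r = 4, s = 0 − 6·1 = -6, t = 1 − 6·(-12) = 73  (check: 851·(-6) + 70·73 = 4)
  q = 2: r = 3, s = 1 − 2·(-6) = 13, t = -12 − 2·73 = -158  (check: 851·13 + 70·(-158) = 3)
  q = 1: r = 1, s = -6 − 1·13 = -19, t = 73 − 1·(-158) = 231  (check: 851·(-19) + 70·231 = 1)
The row with r = 1 (the gcd) gives the Bezout coefficients s = -19, t = 231.
Result: 851 · (-19) + 70 · (231) = 1.

gcd(851, 70) = 1; s = -19, t = 231 (check: 851·(-19) + 70·231 = 1).


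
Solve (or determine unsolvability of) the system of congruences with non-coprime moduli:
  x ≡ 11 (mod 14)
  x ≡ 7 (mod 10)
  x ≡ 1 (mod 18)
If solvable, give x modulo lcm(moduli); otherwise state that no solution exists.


Moduli 14, 10, 18 are not pairwise coprime, so CRT works modulo lcm(m_i) when all pairwise compatibility conditions hold.
Pairwise compatibility: gcd(m_i, m_j) must divide a_i - a_j for every pair.
Merge one congruence at a time:
  Start: x ≡ 11 (mod 14).
  Combine with x ≡ 7 (mod 10): gcd(14, 10) = 2; 7 - 11 = -4, which IS divisible by 2, so compatible.
    Write x = 11 + 14·t and substitute into x ≡ 7 (mod 10): 14·t ≡ 7 − 11 = -4 (mod 10).
    Divide the congruence (and modulus) by g = 2: 7·t ≡ -2 (mod 5).
    Reduce coefficients mod 5: 2·t ≡ 3 (mod 5).
    The inverse of 2 mod 5 is 3 (since 2·3 = 6 = 1·5 + 1), so t ≡ 3·3 = 9 ≡ 4 (mod 5).
    Then x = 11 + 14·4 = 67, valid modulo lcm(14, 10) = 70: x ≡ 67 (mod 70).
  Combine with x ≡ 1 (mod 18): gcd(70, 18) = 2; 1 - 67 = -66, which IS divisible by 2, so compatible.
    Write x = 67 + 70·t and substitute into x ≡ 1 (mod 18): 70·t ≡ 1 − 67 = -66 (mod 18).
    Divide the congruence (and modulus) by g = 2: 35·t ≡ -33 (mod 9).
    Reduce coefficients mod 9: 8·t ≡ 3 (mod 9).
    The inverse of 8 mod 9 is 8 (since 8·8 = 64 = 7·9 + 1), so t ≡ 8·3 = 24 ≡ 6 (mod 9).
    Then x = 67 + 70·6 = 487, valid modulo lcm(70, 18) = 630: x ≡ 487 (mod 630).
Verify: 487 mod 14 = 11, 487 mod 10 = 7, 487 mod 18 = 1.

x ≡ 487 (mod 630).


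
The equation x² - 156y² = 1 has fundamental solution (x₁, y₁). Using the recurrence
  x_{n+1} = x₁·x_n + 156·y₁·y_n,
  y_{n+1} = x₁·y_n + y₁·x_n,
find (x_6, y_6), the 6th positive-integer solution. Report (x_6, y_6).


Step 1: Find the fundamental solution (x₁, y₁) of x² - 156y² = 1.
  Expand √156 as a continued fraction. a₀ = ⌊√156⌋ = 12; iterate m_{k+1} = d_k·a_k − m_k, d_{k+1} = (156 − m_{k+1}²)/d_k, a_{k+1} = ⌊(a₀ + m_{k+1})/d_{k+1}⌋ (starting m₀ = 0, d₀ = 1), with convergents p_k = a_k·p_{k-1} + p_{k-2}, q_k = a_k·q_{k-1} + q_{k-2} (p₋₁ = 1, q₋₁ = 0):
  k = 0: a₀ = 12; p₀/q₀ = 12/1; p₀² − 156·q₀² = 144 − 156 = -12.
  k = 1: m = 12, d = 12, a = ⌊(12 + 12)/12⌋ = 2; p/q = (2·12 + 1)/(2·1 + 0) = 25/2; p² − 156·q² = 625 − 624 = 1.
  The first convergent with p² − 156·q² = 1 gives the fundamental solution (x₁, y₁) = (25, 2).
Step 2: Apply the recurrence (x_{n+1}, y_{n+1}) = (x₁x_n + 156y₁y_n, x₁y_n + y₁x_n) repeatedly.
  From (x_1, y_1) = (25, 2): x_2 = 25·25 + 156·2·2 = 1249; y_2 = 25·2 + 2·25 = 100.
  From (x_2, y_2) = (1249, 100): x_3 = 25·1249 + 156·2·100 = 62425; y_3 = 25·100 + 2·1249 = 4998.
  From (x_3, y_3) = (62425, 4998): x_4 = 25·62425 + 156·2·4998 = 3120001; y_4 = 25·4998 + 2·62425 = 249800.
  From (x_4, y_4) = (3120001, 249800): x_5 = 25·3120001 + 156·2·249800 = 155937625; y_5 = 25·249800 + 2·3120001 = 12485002.
  From (x_5, y_5) = (155937625, 12485002): x_6 = 25·155937625 + 156·2·12485002 = 7793761249; y_6 = 25·12485002 + 2·155937625 = 624000300.
Step 3: Verify x_6² - 156·y_6² = 60742714406414040001 - 60742714406414040000 = 1 (should be 1). ✓

(x_1, y_1) = (25, 2); (x_6, y_6) = (7793761249, 624000300).


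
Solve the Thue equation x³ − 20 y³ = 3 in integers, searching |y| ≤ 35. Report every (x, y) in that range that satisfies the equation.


The equation is x³ - 20y³ = 3. For fixed y, x³ = 20·y³ + 3, so a solution requires the RHS to be a perfect cube.
Strategy: iterate y from -35 to 35, compute RHS = 20·y³ + 3, and check whether it is a (positive or negative) perfect cube.
Check small values of y:
  y = 0: RHS = 3 is not a perfect cube.
  y = 1: RHS = 23 is not a perfect cube.
  y = -1: RHS = -17 is not a perfect cube.
  y = 2: RHS = 163 is not a perfect cube.
  y = -2: RHS = -157 is not a perfect cube.
  y = 3: RHS = 543 is not a perfect cube.
  y = -3: RHS = -537 is not a perfect cube.
Continuing the search up to |y| = 35 finds no solutions either.
No (x, y) in the scanned range satisfies the equation.

No integer solutions with |y| ≤ 35.


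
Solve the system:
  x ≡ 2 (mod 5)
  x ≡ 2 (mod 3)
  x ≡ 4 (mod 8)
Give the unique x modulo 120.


Moduli 5, 3, 8 are pairwise coprime; by CRT there is a unique solution modulo M = 5 · 3 · 8 = 120.
Solve pairwise, accumulating the modulus:
  Start with x ≡ 2 (mod 5).
  Combine with x ≡ 2 (mod 3): since gcd(5, 3) = 1, we get a unique residue mod 15.
    Write x = 2 + 5·t and substitute into x ≡ 2 (mod 3): 5·t ≡ 2 − 2 = 0 (mod 3).
    Reduce coefficients mod 3: 2·t ≡ 0 (mod 3).
    The inverse of 2 mod 3 is 2 (since 2·2 = 4 = 1·3 + 1), so t ≡ 2·0 = 0 ≡ 0 (mod 3).
    Then x = 2 + 5·0 = 2, valid modulo lcm(5, 3) = 15: x ≡ 2 (mod 15).
  Combine with x ≡ 4 (mod 8): since gcd(15, 8) = 1, we get a unique residue mod 120.
    Write x = 2 + 15·t and substitute into x ≡ 4 (mod 8): 15·t ≡ 4 − 2 = 2 (mod 8).
    Reduce coefficients mod 8: 7·t ≡ 2 (mod 8).
    The inverse of 7 mod 8 is 7 (since 7·7 = 49 = 6·8 + 1), so t ≡ 7·2 = 14 ≡ 6 (mod 8).
    Then x = 2 + 15·6 = 92, valid modulo lcm(15, 8) = 120: x ≡ 92 (mod 120).
Verify: 92 mod 5 = 2 ✓, 92 mod 3 = 2 ✓, 92 mod 8 = 4 ✓.

x ≡ 92 (mod 120).


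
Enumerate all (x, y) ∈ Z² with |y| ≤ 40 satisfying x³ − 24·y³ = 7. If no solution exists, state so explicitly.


The equation is x³ - 24y³ = 7. For fixed y, x³ = 24·y³ + 7, so a solution requires the RHS to be a perfect cube.
Strategy: iterate y from -40 to 40, compute RHS = 24·y³ + 7, and check whether it is a (positive or negative) perfect cube.
Check small values of y:
  y = 0: RHS = 7 is not a perfect cube.
  y = 1: RHS = 31 is not a perfect cube.
  y = -1: RHS = -17 is not a perfect cube.
  y = 2: RHS = 199 is not a perfect cube.
  y = -2: RHS = -185 is not a perfect cube.
  y = 3: RHS = 655 is not a perfect cube.
  y = -3: RHS = -641 is not a perfect cube.
Continuing the search up to |y| = 40 finds no solutions either.
No (x, y) in the scanned range satisfies the equation.

No integer solutions with |y| ≤ 40.


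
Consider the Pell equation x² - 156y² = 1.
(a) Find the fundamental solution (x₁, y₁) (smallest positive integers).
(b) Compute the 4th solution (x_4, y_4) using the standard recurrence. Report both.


Step 1: Find the fundamental solution (x₁, y₁) of x² - 156y² = 1.
  Expand √156 as a continued fraction. a₀ = ⌊√156⌋ = 12; iterate m_{k+1} = d_k·a_k − m_k, d_{k+1} = (156 − m_{k+1}²)/d_k, a_{k+1} = ⌊(a₀ + m_{k+1})/d_{k+1}⌋ (starting m₀ = 0, d₀ = 1), with convergents p_k = a_k·p_{k-1} + p_{k-2}, q_k = a_k·q_{k-1} + q_{k-2} (p₋₁ = 1, q₋₁ = 0):
  k = 0: a₀ = 12; p₀/q₀ = 12/1; p₀² − 156·q₀² = 144 − 156 = -12.
  k = 1: m = 12, d = 12, a = ⌊(12 + 12)/12⌋ = 2; p/q = (2·12 + 1)/(2·1 + 0) = 25/2; p² − 156·q² = 625 − 624 = 1.
  The first convergent with p² − 156·q² = 1 gives the fundamental solution (x₁, y₁) = (25, 2).
Step 2: Apply the recurrence (x_{n+1}, y_{n+1}) = (x₁x_n + 156y₁y_n, x₁y_n + y₁x_n) repeatedly.
  From (x_1, y_1) = (25, 2): x_2 = 25·25 + 156·2·2 = 1249; y_2 = 25·2 + 2·25 = 100.
  From (x_2, y_2) = (1249, 100): x_3 = 25·1249 + 156·2·100 = 62425; y_3 = 25·100 + 2·1249 = 4998.
  From (x_3, y_3) = (62425, 4998): x_4 = 25·62425 + 156·2·4998 = 3120001; y_4 = 25·4998 + 2·62425 = 249800.
Step 3: Verify x_4² - 156·y_4² = 9734406240001 - 9734406240000 = 1 (should be 1). ✓

(x_1, y_1) = (25, 2); (x_4, y_4) = (3120001, 249800).


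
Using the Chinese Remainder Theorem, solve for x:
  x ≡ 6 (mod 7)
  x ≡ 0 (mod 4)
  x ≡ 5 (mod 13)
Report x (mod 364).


Moduli 7, 4, 13 are pairwise coprime; by CRT there is a unique solution modulo M = 7 · 4 · 13 = 364.
Solve pairwise, accumulating the modulus:
  Start with x ≡ 6 (mod 7).
  Combine with x ≡ 0 (mod 4): since gcd(7, 4) = 1, we get a unique residue mod 28.
    Write x = 6 + 7·t and substitute into x ≡ 0 (mod 4): 7·t ≡ 0 − 6 = -6 (mod 4).
    Reduce coefficients mod 4: 3·t ≡ 2 (mod 4).
    The inverse of 3 mod 4 is 3 (since 3·3 = 9 = 2·4 + 1), so t ≡ 3·2 = 6 ≡ 2 (mod 4).
    Then x = 6 + 7·2 = 20, valid modulo lcm(7, 4) = 28: x ≡ 20 (mod 28).
  Combine with x ≡ 5 (mod 13): since gcd(28, 13) = 1, we get a unique residue mod 364.
    Write x = 20 + 28·t and substitute into x ≡ 5 (mod 13): 28·t ≡ 5 − 20 = -15 (mod 13).
    Reduce coefficients mod 13: 2·t ≡ 11 (mod 13).
    The inverse of 2 mod 13 is 7 (since 2·7 = 14 = 1·13 + 1), so t ≡ 7·11 = 77 ≡ 12 (mod 13).
    Then x = 20 + 28·12 = 356, valid modulo lcm(28, 13) = 364: x ≡ 356 (mod 364).
Verify: 356 mod 7 = 6 ✓, 356 mod 4 = 0 ✓, 356 mod 13 = 5 ✓.

x ≡ 356 (mod 364).


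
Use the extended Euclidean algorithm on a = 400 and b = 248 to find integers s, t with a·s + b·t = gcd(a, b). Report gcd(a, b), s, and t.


Euclidean algorithm on (400, 248) — divide until remainder is 0:
  400 = 1 · 248 + 152
  248 = 1 · 152 + 96
  152 = 1 · 96 + 56
  96 = 1 · 56 + 40
  56 = 1 · 40 + 16
  40 = 2 · 16 + 8
  16 = 2 · 8 + 0
gcd(400, 248) = 8.
Track Bezout coefficients alongside the remainders: start with r₀ = 400 = a·1 + b·0 (s = 1, t = 0) and r₁ = 248 = a·0 + b·1 (s = 0, t = 1); each new remainder r_{k+1} = r_{k-1} − q_k·r_k inherits s_{k+1} = s_{k-1} − q_k·s_k, t_{k+1} = t_{k-1} − q_k·t_k, so r_k = a·s_k + b·t_k at every step:
  q = 1: r = 152, s = 1 − 1·0 = 1, t = 0 − 1·1 = -1  (check: 400·1 + 248·(-1) = 152)
  q = 1: r = 96, s = 0 − 1·1 = -1, t = 1 − 1·(-1) = 2  (check: 400·(-1) + 248·2 = 96)
  q = 1: r = 56, s = 1 − 1·(-1) = 2, t = -1 − 1·2 = -3  (check: 400·2 + 248·(-3) = 56)
  q = 1: r = 40, s = -1 − 1·2 = -3, t = 2 − 1·(-3) = 5  (check: 400·(-3) + 248·5 = 40)
  q = 1: r = 16, s = 2 − 1·(-3) = 5, t = -3 − 1·5 = -8  (check: 400·5 + 248·(-8) = 16)
  q = 2: r = 8, s = -3 − 2·5 = -13, t = 5 − 2·(-8) = 21  (check: 400·(-13) + 248·21 = 8)
The row with r = 8 (the gcd) gives the Bezout coefficients s = -13, t = 21.
Result: 400 · (-13) + 248 · (21) = 8.

gcd(400, 248) = 8; s = -13, t = 21 (check: 400·(-13) + 248·21 = 8).


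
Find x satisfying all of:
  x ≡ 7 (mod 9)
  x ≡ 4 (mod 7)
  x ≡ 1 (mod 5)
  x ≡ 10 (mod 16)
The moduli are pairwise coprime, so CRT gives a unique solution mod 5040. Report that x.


Product of moduli M = 9 · 7 · 5 · 16 = 5040.
Merge one congruence at a time:
  Start: x ≡ 7 (mod 9).
  Combine with x ≡ 4 (mod 7); new modulus lcm = 63.
    Write x = 7 + 9·t and substitute into x ≡ 4 (mod 7): 9·t ≡ 4 − 7 = -3 (mod 7).
    Reduce coefficients mod 7: 2·t ≡ 4 (mod 7).
    The inverse of 2 mod 7 is 4 (since 2·4 = 8 = 1·7 + 1), so t ≡ 4·4 = 16 ≡ 2 (mod 7).
    Then x = 7 + 9·2 = 25, valid modulo lcm(9, 7) = 63: x ≡ 25 (mod 63).
  Combine with x ≡ 1 (mod 5); new modulus lcm = 315.
    Write x = 25 + 63·t and substitute into x ≡ 1 (mod 5): 63·t ≡ 1 − 25 = -24 (mod 5).
    Reduce coefficients mod 5: 3·t ≡ 1 (mod 5).
    The inverse of 3 mod 5 is 2 (since 3·2 = 6 = 1·5 + 1), so t ≡ 2·1 = 2 ≡ 2 (mod 5).
    Then x = 25 + 63·2 = 151, valid modulo lcm(63, 5) = 315: x ≡ 151 (mod 315).
  Combine with x ≡ 10 (mod 16); new modulus lcm = 5040.
    Write x = 151 + 315·t and substitute into x ≡ 10 (mod 16): 315·t ≡ 10 − 151 = -141 (mod 16).
    Reduce coefficients mod 16: 11·t ≡ 3 (mod 16).
    The inverse of 11 mod 16 is 3 (since 11·3 = 33 = 2·16 + 1), so t ≡ 3·3 = 9 ≡ 9 (mod 16).
    Then x = 151 + 315·9 = 2986, valid modulo lcm(315, 16) = 5040: x ≡ 2986 (mod 5040).
Verify against each original: 2986 mod 9 = 7, 2986 mod 7 = 4, 2986 mod 5 = 1, 2986 mod 16 = 10.

x ≡ 2986 (mod 5040).


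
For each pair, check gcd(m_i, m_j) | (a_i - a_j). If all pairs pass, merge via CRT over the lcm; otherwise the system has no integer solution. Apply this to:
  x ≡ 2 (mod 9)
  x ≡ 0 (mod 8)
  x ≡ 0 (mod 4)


Moduli 9, 8, 4 are not pairwise coprime, so CRT works modulo lcm(m_i) when all pairwise compatibility conditions hold.
Pairwise compatibility: gcd(m_i, m_j) must divide a_i - a_j for every pair.
Merge one congruence at a time:
  Start: x ≡ 2 (mod 9).
  Combine with x ≡ 0 (mod 8): gcd(9, 8) = 1; 0 - 2 = -2, which IS divisible by 1, so compatible.
    Write x = 2 + 9·t and substitute into x ≡ 0 (mod 8): 9·t ≡ 0 − 2 = -2 (mod 8).
    Reduce coefficients mod 8: 1·t ≡ 6 (mod 8).
    So t ≡ 6 (mod 8).
    Then x = 2 + 9·6 = 56, valid modulo lcm(9, 8) = 72: x ≡ 56 (mod 72).
  Combine with x ≡ 0 (mod 4): gcd(72, 4) = 4; 0 - 56 = -56, which IS divisible by 4, so compatible.
    Write x = 56 + 72·t and substitute into x ≡ 0 (mod 4): 72·t ≡ 0 − 56 = -56 (mod 4).
    Divide the congruence (and modulus) by g = 4: 18·t ≡ -14 (mod 1).
    Modulo 1 every t works; take t = 0.
    Then x = 56 + 72·0 = 56, valid modulo lcm(72, 4) = 72: x ≡ 56 (mod 72).
Verify: 56 mod 9 = 2, 56 mod 8 = 0, 56 mod 4 = 0.

x ≡ 56 (mod 72).
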